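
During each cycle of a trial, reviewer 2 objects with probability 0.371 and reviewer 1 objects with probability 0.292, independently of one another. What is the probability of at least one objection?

Since the events are independent, P(none) is the product of the individual non-occurrence probabilities.
P(none) = (1 − 0.371) × (1 − 0.292) = 0.629 × 0.708 = 0.445332
P(at least one) = 1 − 0.445332 = 0.554668

0.554668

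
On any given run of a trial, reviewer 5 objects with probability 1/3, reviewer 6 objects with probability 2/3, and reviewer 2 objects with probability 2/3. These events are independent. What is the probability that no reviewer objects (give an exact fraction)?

2/27

P(none) = (1 − 1/3) × (1 − 2/3) × (1 − 2/3) = 2/3 × 1/3 × 1/3 = 2/27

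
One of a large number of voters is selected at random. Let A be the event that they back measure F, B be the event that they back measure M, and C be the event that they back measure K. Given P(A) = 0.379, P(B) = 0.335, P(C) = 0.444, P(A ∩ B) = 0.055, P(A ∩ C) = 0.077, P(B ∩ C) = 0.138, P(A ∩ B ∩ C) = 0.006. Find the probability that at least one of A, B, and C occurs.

0.894

P(A ∪ B ∪ C) = 0.379 + 0.335 + 0.444 − 0.055 − 0.077 − 0.138 + 0.006 = 0.894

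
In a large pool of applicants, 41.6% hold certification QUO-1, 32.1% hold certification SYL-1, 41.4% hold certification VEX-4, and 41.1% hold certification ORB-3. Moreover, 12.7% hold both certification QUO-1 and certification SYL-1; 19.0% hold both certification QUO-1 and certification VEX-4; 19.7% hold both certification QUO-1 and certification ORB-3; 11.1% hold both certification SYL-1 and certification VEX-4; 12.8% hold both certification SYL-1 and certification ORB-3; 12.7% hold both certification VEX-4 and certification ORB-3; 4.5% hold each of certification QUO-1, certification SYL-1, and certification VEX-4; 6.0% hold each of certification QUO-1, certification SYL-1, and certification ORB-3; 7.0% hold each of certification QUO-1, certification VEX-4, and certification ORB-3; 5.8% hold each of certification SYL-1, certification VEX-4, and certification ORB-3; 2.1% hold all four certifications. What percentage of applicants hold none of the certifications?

10.6%

Apply inclusion-exclusion:
P(≥1) = 41.6 + 32.1 + 41.4 + 41.1 − 12.7 − 19.0 − 19.7 − 11.1 − 12.8 − 12.7 + 4.5 + 6.0 + 7.0 + 5.8 − 2.1 = 89.4%
P(none) = 100% − 89.4% = 10.6%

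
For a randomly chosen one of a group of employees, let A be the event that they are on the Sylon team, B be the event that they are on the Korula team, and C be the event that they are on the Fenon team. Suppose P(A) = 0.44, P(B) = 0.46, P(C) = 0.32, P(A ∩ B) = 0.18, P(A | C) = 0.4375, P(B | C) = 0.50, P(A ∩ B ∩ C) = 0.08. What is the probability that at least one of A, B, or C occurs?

0.82

P(A ∩ C) = P(C)·P(A|C) = 0.32 × 0.4375 = 0.14
P(B ∩ C) = P(C)·P(B|C) = 0.32 × 0.50 = 0.16
Apply inclusion-exclusion:
P(A ∪ B ∪ C) = 0.44 + 0.46 + 0.32 − 0.18 − 0.14 − 0.16 + 0.08 = 0.82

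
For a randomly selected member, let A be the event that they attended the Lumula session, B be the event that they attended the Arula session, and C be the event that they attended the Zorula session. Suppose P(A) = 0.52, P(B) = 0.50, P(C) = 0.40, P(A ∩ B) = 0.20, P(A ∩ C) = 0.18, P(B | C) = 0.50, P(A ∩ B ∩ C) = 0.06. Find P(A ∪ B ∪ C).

0.90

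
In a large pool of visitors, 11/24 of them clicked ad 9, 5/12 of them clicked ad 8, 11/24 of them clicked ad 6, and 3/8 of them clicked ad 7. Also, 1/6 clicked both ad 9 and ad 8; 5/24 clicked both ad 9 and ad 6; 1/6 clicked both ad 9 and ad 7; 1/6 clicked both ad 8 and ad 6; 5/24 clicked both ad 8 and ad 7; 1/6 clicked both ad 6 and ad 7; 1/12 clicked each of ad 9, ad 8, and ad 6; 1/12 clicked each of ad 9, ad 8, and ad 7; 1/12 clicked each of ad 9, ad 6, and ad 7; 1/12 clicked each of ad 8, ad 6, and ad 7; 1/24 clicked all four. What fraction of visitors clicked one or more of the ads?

11/12

By inclusion–exclusion:
P(at least one) = 11/24 + 5/12 + 11/24 + 3/8 − 1/6 − 5/24 − 1/6 − 1/6 − 5/24 − 1/6 + 1/12 + 1/12 + 1/12 + 1/12 − 1/24 = 11/12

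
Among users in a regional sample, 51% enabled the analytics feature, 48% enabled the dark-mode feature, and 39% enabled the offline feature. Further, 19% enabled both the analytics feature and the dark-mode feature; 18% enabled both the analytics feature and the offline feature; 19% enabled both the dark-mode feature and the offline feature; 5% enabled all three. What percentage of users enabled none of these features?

By inclusion-exclusion,
P(at least one) = 51 + 48 + 39 − 19 − 18 − 19 + 5 = 87%
P(none) = 100% − 87% = 13%

13%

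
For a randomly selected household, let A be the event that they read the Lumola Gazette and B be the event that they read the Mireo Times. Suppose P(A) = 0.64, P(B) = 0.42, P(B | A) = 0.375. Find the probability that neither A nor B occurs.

P(A ∩ B) = P(A)·P(B|A) = 0.64 × 0.375 = 0.24
P(A ∪ B) = 0.64 + 0.42 − 0.24 = 0.82
P(none) = 1 − 0.82 = 0.18

0.18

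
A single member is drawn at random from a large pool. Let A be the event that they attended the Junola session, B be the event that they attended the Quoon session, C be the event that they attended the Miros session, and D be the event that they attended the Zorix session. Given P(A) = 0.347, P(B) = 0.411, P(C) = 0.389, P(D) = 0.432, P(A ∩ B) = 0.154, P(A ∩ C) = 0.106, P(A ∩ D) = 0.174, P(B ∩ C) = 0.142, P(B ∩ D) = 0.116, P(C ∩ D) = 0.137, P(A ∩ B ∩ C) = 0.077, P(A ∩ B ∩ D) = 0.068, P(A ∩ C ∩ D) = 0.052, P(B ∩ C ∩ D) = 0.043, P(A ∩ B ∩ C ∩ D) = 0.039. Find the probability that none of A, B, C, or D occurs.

0.049

P(A ∪ B ∪ C ∪ D) = 0.347 + 0.411 + 0.389 + 0.432 − 0.154 − 0.106 − 0.174 − 0.142 − 0.116 − 0.137 + 0.077 + 0.068 + 0.052 + 0.043 − 0.039 = 0.951
P(none) = 1 − 0.951 = 0.049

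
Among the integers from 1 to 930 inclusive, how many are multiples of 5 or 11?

254

186 + 84 − 16 = 254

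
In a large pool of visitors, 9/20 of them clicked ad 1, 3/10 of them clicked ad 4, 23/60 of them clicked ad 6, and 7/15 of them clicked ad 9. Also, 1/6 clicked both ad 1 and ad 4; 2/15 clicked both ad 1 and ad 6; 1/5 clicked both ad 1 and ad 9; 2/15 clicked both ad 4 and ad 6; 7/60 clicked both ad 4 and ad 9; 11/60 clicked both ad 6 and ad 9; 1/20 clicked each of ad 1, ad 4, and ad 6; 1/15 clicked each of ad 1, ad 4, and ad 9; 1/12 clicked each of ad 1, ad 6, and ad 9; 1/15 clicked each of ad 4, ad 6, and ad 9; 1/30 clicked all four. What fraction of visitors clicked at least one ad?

9/10

Inclusion–exclusion gives
P(union) = 9/20 + 3/10 + 23/60 + 7/15 − 1/6 − 2/15 − 1/5 − 2/15 − 7/60 − 11/60 + 1/20 + 1/15 + 1/12 + 1/15 − 1/30 = 9/10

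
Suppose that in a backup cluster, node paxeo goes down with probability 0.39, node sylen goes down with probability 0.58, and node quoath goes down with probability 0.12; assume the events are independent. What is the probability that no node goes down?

0.225456

P(none) = (1 − 0.39) × (1 − 0.58) × (1 − 0.12) = 0.61 × 0.42 × 0.88 = 0.225456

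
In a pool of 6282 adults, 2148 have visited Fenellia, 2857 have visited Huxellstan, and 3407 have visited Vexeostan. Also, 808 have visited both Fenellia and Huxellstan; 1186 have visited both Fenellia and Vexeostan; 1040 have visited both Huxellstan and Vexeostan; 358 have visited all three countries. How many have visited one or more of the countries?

5736

|union| = 2148 + 2857 + 3407 − 808 − 1186 − 1040 + 358 = 5736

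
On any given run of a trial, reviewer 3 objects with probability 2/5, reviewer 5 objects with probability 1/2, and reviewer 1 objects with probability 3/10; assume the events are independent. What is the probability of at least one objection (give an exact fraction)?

79/100

P(none) = (1 − 2/5) × (1 − 1/2) × (1 − 3/10) = 3/5 × 1/2 × 7/10 = 21/100
P(at least one) = 1 − 21/100 = 79/100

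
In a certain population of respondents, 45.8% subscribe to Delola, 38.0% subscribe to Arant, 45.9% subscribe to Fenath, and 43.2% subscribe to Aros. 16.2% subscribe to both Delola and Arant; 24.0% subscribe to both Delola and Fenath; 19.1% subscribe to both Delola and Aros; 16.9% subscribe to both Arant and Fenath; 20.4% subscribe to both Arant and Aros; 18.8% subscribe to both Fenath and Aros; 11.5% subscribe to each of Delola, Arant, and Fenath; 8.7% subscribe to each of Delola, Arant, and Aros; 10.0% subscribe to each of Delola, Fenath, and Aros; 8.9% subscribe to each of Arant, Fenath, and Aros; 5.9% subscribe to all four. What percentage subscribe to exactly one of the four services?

Using the inclusion–exclusion count for exactly one event:
P(exactly one) = 45.8 + 38.0 + 45.9 + 43.2 − 2·16.2 − 2·24.0 − 2·19.1 − 2·16.9 − 2·20.4 − 2·18.8 + 3·11.5 + 3·8.7 + 3·10.0 + 3·8.9 − 4·5.9 = 35.8%

35.8%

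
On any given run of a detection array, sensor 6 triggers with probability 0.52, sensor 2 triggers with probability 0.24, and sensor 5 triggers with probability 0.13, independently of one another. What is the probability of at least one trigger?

0.682624

P(none) = (1 − 0.52) × (1 − 0.24) × (1 − 0.13) = 0.48 × 0.76 × 0.87 = 0.317376
P(at least one) = 1 − 0.317376 = 0.682624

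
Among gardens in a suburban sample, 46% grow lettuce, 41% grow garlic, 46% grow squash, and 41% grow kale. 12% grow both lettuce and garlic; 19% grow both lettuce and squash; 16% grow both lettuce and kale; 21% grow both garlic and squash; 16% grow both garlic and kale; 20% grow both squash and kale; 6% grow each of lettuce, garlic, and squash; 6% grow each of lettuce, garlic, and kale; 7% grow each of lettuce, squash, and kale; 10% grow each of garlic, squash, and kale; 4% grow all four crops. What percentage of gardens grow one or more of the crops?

By inclusion-exclusion,
P(≥1) = 46 + 41 + 46 + 41 − 12 − 19 − 16 − 21 − 16 − 20 + 6 + 6 + 7 + 10 − 4 = 95%

95%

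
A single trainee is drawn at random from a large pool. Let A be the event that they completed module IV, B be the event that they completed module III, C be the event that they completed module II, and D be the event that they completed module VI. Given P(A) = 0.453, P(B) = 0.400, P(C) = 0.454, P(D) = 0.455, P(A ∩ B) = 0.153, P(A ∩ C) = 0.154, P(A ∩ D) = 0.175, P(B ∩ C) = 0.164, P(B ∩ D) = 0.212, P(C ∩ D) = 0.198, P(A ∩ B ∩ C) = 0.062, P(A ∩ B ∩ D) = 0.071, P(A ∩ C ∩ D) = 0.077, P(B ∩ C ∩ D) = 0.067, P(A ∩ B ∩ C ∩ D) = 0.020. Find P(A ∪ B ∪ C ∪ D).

0.963

By inclusion–exclusion:
P(A ∪ B ∪ C ∪ D) = 0.453 + 0.400 + 0.454 + 0.455 − 0.153 − 0.154 − 0.175 − 0.164 − 0.212 − 0.198 + 0.062 + 0.071 + 0.077 + 0.067 − 0.020 = 0.963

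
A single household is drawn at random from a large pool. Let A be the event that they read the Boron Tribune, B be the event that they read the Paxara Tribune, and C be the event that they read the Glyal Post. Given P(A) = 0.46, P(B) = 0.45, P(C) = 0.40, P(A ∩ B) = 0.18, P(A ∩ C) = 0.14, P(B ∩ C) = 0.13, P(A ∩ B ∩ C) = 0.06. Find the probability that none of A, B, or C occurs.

P(A ∪ B ∪ C) = 0.46 + 0.45 + 0.40 − 0.18 − 0.14 − 0.13 + 0.06 = 0.92
P(none) = 1 − 0.92 = 0.08

0.08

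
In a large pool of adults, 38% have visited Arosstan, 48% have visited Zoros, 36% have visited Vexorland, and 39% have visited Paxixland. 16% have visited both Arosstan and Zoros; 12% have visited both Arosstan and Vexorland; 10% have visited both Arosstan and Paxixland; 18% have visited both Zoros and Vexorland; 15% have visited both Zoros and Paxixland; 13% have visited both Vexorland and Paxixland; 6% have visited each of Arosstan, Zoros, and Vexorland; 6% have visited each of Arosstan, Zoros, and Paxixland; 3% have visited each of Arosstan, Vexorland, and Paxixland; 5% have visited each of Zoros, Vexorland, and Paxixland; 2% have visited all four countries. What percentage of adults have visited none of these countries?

P(union) = 38 + 48 + 36 + 39 − 16 − 12 − 10 − 18 − 15 − 13 + 6 + 6 + 3 + 5 − 2 = 95%
P(none) = 100% − 95% = 5%

5%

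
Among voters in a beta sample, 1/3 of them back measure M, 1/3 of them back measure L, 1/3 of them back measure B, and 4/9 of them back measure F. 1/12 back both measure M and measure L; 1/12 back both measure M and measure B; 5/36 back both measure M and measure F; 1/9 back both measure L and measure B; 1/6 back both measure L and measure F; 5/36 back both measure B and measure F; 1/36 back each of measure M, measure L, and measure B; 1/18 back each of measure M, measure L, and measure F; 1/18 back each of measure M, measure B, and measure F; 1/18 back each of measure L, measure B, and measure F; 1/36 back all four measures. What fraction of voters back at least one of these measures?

8/9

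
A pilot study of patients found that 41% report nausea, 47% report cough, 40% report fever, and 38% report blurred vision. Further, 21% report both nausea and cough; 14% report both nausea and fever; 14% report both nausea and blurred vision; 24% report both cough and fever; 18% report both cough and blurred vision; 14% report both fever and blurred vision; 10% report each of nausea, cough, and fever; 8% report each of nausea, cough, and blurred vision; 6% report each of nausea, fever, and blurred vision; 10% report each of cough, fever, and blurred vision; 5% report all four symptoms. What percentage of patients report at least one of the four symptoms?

By inclusion–exclusion:
P(union) = 41 + 47 + 40 + 38 − 21 − 14 − 14 − 24 − 18 − 14 + 10 + 8 + 6 + 10 − 5 = 90%

90%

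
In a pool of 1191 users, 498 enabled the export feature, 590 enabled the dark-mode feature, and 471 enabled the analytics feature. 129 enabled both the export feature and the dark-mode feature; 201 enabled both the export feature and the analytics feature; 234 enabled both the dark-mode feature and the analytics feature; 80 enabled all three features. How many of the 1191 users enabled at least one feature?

1075

Using inclusion–exclusion:
|at least one| = 498 + 590 + 471 − 129 − 201 − 234 + 80 = 1075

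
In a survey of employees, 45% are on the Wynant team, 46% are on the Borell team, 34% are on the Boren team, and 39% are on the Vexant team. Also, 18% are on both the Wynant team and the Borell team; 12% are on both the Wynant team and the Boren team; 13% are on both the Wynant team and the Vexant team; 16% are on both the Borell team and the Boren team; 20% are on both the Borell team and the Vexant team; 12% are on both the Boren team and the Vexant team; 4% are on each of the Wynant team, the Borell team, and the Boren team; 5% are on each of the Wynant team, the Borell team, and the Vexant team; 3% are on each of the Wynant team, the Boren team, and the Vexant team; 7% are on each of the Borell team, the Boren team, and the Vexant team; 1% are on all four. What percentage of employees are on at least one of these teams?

P(union) = 45 + 46 + 34 + 39 − 18 − 12 − 13 − 16 − 20 − 12 + 4 + 5 + 3 + 7 − 1 = 91%

91%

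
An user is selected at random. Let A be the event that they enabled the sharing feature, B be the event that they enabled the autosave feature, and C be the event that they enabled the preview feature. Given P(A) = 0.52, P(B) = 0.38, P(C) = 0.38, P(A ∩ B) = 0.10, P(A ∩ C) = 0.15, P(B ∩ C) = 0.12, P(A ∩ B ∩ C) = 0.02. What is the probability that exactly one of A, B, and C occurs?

Using the inclusion–exclusion count for exactly one event:
P(exactly one) = 0.52 + 0.38 + 0.38 − 2·0.10 − 2·0.15 − 2·0.12 + 3·0.02 = 0.60

0.60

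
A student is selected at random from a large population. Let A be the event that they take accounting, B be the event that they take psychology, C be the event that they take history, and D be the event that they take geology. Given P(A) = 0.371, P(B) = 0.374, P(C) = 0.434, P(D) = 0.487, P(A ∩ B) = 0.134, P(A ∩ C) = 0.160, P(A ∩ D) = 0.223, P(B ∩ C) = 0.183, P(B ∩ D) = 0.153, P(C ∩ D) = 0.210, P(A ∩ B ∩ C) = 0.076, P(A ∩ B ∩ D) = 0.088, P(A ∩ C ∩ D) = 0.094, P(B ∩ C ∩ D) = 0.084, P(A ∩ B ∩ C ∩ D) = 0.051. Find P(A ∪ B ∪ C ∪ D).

0.894

P(A ∪ B ∪ C ∪ D) = 0.371 + 0.374 + 0.434 + 0.487 − 0.134 − 0.160 − 0.223 − 0.183 − 0.153 − 0.210 + 0.076 + 0.088 + 0.094 + 0.084 − 0.051 = 0.894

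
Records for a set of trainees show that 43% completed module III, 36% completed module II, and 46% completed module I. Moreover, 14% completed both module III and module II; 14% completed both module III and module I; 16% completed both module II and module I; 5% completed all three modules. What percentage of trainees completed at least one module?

Using inclusion–exclusion:
P(≥1) = 43 + 36 + 46 − 14 − 14 − 16 + 5 = 86%

86%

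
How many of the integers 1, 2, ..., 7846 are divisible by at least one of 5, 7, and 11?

Using inclusion–exclusion:
⌊7846/5⌋ + ⌊7846/7⌋ + ⌊7846/11⌋ − ⌊7846/35⌋ − ⌊7846/55⌋ − ⌊7846/77⌋ + ⌊7846/385⌋ = 1569 + 1120 + 713 − 224 − 142 − 101 + 20 = 2955

2955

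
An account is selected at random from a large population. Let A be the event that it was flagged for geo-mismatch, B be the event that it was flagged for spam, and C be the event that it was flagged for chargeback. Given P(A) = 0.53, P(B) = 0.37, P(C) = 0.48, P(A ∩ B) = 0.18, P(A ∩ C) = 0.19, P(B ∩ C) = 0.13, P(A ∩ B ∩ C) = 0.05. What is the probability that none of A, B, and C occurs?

0.07

Inclusion–exclusion gives
P(A ∪ B ∪ C) = 0.53 + 0.37 + 0.48 − 0.18 − 0.19 − 0.13 + 0.05 = 0.93
P(none) = 1 − 0.93 = 0.07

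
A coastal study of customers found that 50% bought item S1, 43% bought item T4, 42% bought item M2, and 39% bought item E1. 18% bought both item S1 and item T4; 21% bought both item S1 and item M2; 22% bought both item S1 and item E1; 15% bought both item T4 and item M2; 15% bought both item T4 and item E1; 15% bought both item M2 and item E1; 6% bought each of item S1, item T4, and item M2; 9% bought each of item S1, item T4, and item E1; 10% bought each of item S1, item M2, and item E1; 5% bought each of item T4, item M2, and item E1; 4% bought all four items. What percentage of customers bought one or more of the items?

Inclusion–exclusion gives
P(at least one) = 50 + 43 + 42 + 39 − 18 − 21 − 22 − 15 − 15 − 15 + 6 + 9 + 10 + 5 − 4 = 94%

94%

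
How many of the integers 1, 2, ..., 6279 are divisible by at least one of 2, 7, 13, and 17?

By inclusion-exclusion,
floor(6279/2) + floor(6279/7) + floor(6279/13) + floor(6279/17) − floor(6279/14) − floor(6279/26) − floor(6279/34) − floor(6279/91) − floor(6279/119) − floor(6279/221) + floor(6279/182) + floor(6279/238) + floor(6279/442) + floor(6279/1547) − floor(6279/3094) = 3139 + 897 + 483 + 369 − 448 − 241 − 184 − 69 − 52 − 28 + 34 + 26 + 14 + 4 − 2 = 3942

3942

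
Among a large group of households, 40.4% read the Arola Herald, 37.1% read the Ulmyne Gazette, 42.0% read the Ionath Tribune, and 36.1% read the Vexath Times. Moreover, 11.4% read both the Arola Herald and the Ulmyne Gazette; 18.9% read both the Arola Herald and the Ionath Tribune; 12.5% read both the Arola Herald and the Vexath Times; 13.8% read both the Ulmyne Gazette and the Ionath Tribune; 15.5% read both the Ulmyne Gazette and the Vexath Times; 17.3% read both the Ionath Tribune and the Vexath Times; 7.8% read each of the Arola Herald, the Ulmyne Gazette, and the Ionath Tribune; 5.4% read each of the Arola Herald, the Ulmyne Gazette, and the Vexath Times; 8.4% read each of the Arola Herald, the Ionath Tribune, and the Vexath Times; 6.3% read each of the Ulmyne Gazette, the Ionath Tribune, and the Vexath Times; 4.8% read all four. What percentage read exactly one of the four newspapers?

By inclusion–exclusion (exactly-one form):
P(exactly one) = 40.4 + 37.1 + 42.0 + 36.1 − 2·11.4 − 2·18.9 − 2·12.5 − 2·13.8 − 2·15.5 − 2·17.3 + 3·7.8 + 3·5.4 + 3·8.4 + 3·6.3 − 4·4.8 = 41.3%

41.3%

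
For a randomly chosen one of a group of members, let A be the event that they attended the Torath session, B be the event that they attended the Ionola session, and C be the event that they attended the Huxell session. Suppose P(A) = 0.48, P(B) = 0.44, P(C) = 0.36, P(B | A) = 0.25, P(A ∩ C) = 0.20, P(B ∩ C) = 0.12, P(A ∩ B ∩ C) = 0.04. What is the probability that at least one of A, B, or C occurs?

P(A ∩ B) = P(A)·P(B|A) = 0.48 × 0.25 = 0.12
By inclusion–exclusion:
P(A ∪ B ∪ C) = 0.48 + 0.44 + 0.36 − 0.12 − 0.20 − 0.12 + 0.04 = 0.88

0.88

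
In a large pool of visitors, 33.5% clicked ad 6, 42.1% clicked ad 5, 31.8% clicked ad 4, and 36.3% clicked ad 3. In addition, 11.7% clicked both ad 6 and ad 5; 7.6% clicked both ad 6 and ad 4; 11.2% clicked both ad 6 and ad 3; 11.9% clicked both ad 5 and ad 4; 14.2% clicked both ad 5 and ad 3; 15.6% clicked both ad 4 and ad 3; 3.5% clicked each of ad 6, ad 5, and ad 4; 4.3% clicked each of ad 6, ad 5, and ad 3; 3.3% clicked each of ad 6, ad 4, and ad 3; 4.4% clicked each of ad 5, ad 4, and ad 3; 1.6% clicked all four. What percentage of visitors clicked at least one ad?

By inclusion–exclusion:
P(at least one) = 33.5 + 42.1 + 31.8 + 36.3 − 11.7 − 7.6 − 11.2 − 11.9 − 14.2 − 15.6 + 3.5 + 4.3 + 3.3 + 4.4 − 1.6 = 85.4%

85.4%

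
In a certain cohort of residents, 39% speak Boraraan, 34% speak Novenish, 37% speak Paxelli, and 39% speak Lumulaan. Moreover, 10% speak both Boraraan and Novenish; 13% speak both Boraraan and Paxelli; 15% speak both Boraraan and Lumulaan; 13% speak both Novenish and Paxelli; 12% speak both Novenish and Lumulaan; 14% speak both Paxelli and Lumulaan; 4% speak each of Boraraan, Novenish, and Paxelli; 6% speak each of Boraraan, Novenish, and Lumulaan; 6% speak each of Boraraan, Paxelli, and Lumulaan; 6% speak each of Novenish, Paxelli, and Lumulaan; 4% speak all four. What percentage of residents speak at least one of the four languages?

By inclusion-exclusion,
P(union) = 39 + 34 + 37 + 39 − 10 − 13 − 15 − 13 − 12 − 14 + 4 + 6 + 6 + 6 − 4 = 90%

90%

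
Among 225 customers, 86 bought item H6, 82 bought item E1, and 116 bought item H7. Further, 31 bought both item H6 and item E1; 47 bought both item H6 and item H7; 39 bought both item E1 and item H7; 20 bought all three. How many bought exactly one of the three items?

110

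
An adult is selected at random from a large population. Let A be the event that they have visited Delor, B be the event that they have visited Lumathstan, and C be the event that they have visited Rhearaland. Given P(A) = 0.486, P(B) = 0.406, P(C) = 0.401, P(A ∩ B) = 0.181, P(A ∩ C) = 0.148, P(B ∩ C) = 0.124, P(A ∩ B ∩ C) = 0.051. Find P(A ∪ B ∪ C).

P(A ∪ B ∪ C) = 0.486 + 0.406 + 0.401 − 0.181 − 0.148 − 0.124 + 0.051 = 0.891

0.891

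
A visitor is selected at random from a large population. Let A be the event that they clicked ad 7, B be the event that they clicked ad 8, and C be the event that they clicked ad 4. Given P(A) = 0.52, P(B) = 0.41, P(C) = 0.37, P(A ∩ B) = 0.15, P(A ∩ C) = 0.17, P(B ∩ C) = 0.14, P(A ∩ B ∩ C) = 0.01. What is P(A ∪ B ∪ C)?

Using inclusion–exclusion:
P(A ∪ B ∪ C) = 0.52 + 0.41 + 0.37 − 0.15 − 0.17 − 0.14 + 0.01 = 0.85

0.85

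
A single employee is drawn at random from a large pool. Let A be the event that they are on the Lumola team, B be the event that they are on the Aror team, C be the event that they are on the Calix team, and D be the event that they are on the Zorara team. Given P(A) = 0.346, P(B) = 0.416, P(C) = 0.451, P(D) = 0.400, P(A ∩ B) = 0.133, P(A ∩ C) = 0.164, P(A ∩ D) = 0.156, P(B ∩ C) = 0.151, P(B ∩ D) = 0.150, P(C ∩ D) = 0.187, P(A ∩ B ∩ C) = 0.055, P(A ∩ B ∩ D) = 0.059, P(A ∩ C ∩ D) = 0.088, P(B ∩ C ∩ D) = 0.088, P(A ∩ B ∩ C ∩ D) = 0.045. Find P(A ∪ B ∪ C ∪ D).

Using inclusion–exclusion:
P(A ∪ B ∪ C ∪ D) = 0.346 + 0.416 + 0.451 + 0.400 − 0.133 − 0.164 − 0.156 − 0.151 − 0.150 − 0.187 + 0.055 + 0.059 + 0.088 + 0.088 − 0.045 = 0.917

0.917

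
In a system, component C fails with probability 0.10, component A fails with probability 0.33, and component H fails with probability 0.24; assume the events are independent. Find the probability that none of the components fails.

0.45828

P(none) = (1 − 0.10) × (1 − 0.33) × (1 − 0.24) = 0.90 × 0.67 × 0.76 = 0.45828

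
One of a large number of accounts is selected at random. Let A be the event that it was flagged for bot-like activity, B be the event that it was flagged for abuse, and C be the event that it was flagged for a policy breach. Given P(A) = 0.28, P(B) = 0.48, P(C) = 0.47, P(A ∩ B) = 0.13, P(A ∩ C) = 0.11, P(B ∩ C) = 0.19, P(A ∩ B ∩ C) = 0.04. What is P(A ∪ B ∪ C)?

0.84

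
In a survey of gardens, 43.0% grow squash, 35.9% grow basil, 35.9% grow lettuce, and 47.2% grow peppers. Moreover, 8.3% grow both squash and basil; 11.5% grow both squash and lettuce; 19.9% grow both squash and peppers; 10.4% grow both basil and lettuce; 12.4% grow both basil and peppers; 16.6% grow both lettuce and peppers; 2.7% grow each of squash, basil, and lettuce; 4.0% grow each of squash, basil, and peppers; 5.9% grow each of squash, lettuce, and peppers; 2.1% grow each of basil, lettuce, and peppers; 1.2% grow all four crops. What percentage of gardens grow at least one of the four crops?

Inclusion–exclusion gives
P(union) = 43.0 + 35.9 + 35.9 + 47.2 − 8.3 − 11.5 − 19.9 − 10.4 − 12.4 − 16.6 + 2.7 + 4.0 + 5.9 + 2.1 − 1.2 = 96.4%

96.4%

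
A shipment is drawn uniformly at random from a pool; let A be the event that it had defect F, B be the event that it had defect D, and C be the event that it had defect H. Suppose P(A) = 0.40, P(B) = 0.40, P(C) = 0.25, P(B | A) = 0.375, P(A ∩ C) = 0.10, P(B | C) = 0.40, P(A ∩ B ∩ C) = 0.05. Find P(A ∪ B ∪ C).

P(A ∩ B) = P(A)·P(B|A) = 0.40 × 0.375 = 0.15
P(B ∩ C) = P(C)·P(B|C) = 0.25 × 0.40 = 0.10
P(A ∪ B ∪ C) = 0.40 + 0.40 + 0.25 − 0.15 − 0.10 − 0.10 + 0.05 = 0.75

0.75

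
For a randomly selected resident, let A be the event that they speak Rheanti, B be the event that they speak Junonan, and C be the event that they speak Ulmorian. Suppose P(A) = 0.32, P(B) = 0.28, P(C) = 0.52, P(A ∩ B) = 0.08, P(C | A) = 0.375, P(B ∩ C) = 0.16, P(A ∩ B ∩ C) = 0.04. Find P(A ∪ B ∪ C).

0.80

P(A ∩ C) = P(A)·P(C|A) = 0.32 × 0.375 = 0.12
P(A ∪ B ∪ C) = 0.32 + 0.28 + 0.52 − 0.08 − 0.12 − 0.16 + 0.04 = 0.80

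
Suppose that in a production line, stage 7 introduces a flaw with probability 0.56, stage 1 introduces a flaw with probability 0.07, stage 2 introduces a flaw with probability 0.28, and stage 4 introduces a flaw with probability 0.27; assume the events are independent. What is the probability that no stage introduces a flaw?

0.21507552

P(none) = (1 − 0.56) × (1 − 0.07) × (1 − 0.28) × (1 − 0.27) = 0.44 × 0.93 × 0.72 × 0.73 = 0.21507552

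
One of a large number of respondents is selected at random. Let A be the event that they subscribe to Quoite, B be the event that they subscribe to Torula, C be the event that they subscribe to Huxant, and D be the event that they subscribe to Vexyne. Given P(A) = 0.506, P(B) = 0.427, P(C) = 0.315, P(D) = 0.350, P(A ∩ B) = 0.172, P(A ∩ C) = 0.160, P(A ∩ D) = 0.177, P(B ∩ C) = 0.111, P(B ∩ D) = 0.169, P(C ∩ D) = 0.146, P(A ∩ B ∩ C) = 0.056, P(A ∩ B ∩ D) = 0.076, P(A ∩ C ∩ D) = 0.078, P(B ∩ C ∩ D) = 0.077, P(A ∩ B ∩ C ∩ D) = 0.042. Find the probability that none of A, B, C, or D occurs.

P(A ∪ B ∪ C ∪ D) = 0.506 + 0.427 + 0.315 + 0.350 − 0.172 − 0.160 − 0.177 − 0.111 − 0.169 − 0.146 + 0.056 + 0.076 + 0.078 + 0.077 − 0.042 = 0.908
P(none) = 1 − 0.908 = 0.092

0.092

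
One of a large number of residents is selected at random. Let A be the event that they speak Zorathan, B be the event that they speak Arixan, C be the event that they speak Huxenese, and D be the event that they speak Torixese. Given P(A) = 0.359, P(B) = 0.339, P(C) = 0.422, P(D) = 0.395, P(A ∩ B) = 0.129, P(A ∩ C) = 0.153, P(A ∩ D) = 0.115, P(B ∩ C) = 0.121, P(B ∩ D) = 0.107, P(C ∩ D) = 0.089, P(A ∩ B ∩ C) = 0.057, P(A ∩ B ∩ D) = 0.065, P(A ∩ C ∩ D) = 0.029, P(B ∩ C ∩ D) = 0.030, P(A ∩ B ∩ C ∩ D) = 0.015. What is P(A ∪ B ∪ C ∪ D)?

Apply inclusion-exclusion:
P(A ∪ B ∪ C ∪ D) = 0.359 + 0.339 + 0.422 + 0.395 − 0.129 − 0.153 − 0.115 − 0.121 − 0.107 − 0.089 + 0.057 + 0.065 + 0.029 + 0.030 − 0.015 = 0.967

0.967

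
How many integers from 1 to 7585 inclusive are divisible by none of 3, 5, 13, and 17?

⌊7585/3⌋ + ⌊7585/5⌋ + ⌊7585/13⌋ + ⌊7585/17⌋ − ⌊7585/15⌋ − ⌊7585/39⌋ − ⌊7585/51⌋ − ⌊7585/65⌋ − ⌊7585/85⌋ − ⌊7585/221⌋ + ⌊7585/195⌋ + ⌊7585/255⌋ + ⌊7585/663⌋ + ⌊7585/1105⌋ − ⌊7585/3315⌋ = 2528 + 1517 + 583 + 446 − 505 − 194 − 148 − 116 − 89 − 34 + 38 + 29 + 11 + 6 − 2 = 4070
7585 − 4070 = 3515

3515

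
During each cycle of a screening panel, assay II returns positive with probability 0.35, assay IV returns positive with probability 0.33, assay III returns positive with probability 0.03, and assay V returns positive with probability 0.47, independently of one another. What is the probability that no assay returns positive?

0.22389055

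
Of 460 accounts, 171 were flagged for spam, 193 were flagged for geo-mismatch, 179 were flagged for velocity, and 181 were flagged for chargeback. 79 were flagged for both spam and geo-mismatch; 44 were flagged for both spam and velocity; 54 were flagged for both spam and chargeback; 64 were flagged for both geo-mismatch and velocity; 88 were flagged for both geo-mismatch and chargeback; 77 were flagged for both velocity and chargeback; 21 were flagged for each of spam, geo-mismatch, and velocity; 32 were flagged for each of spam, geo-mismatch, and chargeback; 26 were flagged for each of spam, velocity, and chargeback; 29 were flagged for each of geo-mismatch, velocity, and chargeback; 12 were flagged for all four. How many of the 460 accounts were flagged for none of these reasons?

N(≥1) = 171 + 193 + 179 + 181 − 79 − 44 − 54 − 64 − 88 − 77 + 21 + 32 + 26 + 29 − 12 = 414
None: 460 − 414 = 46

46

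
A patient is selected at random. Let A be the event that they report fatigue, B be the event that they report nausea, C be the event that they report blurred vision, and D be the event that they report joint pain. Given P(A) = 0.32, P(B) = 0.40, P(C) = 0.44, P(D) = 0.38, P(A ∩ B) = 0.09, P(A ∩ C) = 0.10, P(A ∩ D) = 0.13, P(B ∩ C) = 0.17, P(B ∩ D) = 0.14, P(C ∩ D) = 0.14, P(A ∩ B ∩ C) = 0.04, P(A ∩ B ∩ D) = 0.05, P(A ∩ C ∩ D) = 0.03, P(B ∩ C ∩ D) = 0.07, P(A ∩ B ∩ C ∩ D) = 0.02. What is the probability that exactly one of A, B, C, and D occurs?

0.49

P(exactly one) = 0.32 + 0.40 + 0.44 + 0.38 − 2·0.09 − 2·0.10 − 2·0.13 − 2·0.17 − 2·0.14 − 2·0.14 + 3·0.04 + 3·0.05 + 3·0.03 + 3·0.07 − 4·0.02 = 0.49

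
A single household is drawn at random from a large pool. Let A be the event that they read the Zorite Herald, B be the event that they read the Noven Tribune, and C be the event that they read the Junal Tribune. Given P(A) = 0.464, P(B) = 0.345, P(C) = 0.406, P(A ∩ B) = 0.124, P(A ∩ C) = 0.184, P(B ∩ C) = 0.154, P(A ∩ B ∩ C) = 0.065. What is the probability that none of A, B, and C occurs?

By inclusion-exclusion,
P(A ∪ B ∪ C) = 0.464 + 0.345 + 0.406 − 0.124 − 0.184 − 0.154 + 0.065 = 0.818
P(none) = 1 − 0.818 = 0.182

0.182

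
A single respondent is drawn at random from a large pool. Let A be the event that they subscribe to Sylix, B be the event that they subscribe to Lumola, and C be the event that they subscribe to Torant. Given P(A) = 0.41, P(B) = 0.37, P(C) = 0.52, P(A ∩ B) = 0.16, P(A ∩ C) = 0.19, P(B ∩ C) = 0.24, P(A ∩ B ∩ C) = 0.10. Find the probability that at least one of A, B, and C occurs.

0.81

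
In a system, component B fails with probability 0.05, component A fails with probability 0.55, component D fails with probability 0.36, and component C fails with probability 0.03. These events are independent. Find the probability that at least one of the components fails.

0.734608

Independence gives P(none) = ∏(1 − pᵢ).
P(none) = (1 − 0.05) × (1 − 0.55) × (1 − 0.36) × (1 − 0.03) = 0.95 × 0.45 × 0.64 × 0.97 = 0.265392
P(at least one) = 1 − 0.265392 = 0.734608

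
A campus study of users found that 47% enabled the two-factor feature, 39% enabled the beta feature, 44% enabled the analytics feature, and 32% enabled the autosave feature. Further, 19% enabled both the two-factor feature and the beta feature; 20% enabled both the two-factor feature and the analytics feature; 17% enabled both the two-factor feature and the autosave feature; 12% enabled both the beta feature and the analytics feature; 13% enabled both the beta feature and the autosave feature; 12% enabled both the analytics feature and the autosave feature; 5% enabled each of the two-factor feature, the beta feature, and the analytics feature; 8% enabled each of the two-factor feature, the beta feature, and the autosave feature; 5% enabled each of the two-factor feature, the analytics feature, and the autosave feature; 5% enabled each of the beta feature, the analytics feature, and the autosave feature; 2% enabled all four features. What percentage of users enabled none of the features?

10%

P(union) = 47 + 39 + 44 + 32 − 19 − 20 − 17 − 12 − 13 − 12 + 5 + 8 + 5 + 5 − 2 = 90%
P(none) = 100% − 90% = 10%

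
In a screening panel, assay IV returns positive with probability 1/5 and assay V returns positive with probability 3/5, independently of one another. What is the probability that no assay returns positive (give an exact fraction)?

P(none) = (1 − 1/5) × (1 − 3/5) = 4/5 × 2/5 = 8/25

8/25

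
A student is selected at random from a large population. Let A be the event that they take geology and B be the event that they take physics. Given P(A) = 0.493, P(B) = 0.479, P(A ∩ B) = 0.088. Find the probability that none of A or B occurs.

0.116

By inclusion–exclusion:
P(A ∪ B) = 0.493 + 0.479 − 0.088 = 0.884
P(none) = 1 − 0.884 = 0.116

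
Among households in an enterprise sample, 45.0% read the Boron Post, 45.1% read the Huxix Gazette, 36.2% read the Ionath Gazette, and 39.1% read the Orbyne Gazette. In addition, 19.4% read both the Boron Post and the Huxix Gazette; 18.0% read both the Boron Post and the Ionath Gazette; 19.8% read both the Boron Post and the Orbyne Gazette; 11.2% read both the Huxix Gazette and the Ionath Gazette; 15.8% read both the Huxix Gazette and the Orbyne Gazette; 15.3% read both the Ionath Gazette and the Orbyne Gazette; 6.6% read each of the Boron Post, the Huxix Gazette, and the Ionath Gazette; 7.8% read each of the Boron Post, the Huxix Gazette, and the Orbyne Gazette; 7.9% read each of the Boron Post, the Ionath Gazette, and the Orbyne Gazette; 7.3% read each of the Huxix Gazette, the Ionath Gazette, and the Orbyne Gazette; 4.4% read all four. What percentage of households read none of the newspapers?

Using inclusion–exclusion:
P(≥1) = 45.0 + 45.1 + 36.2 + 39.1 − 19.4 − 18.0 − 19.8 − 11.2 − 15.8 − 15.3 + 6.6 + 7.8 + 7.9 + 7.3 − 4.4 = 91.1%
P(none) = 100% − 91.1% = 8.9%

8.9%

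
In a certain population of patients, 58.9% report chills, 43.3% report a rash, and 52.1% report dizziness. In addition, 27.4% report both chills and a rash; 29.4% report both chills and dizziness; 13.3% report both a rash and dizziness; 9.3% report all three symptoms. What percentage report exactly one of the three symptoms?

By inclusion–exclusion (exactly-one form):
P(exactly one) = 58.9 + 43.3 + 52.1 − 2·27.4 − 2·29.4 − 2·13.3 + 3·9.3 = 42.0%

42.0%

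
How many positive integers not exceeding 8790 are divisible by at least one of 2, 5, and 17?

Using inclusion–exclusion:
⌊8790/2⌋ + ⌊8790/5⌋ + ⌊8790/17⌋ − ⌊8790/10⌋ − ⌊8790/34⌋ − ⌊8790/85⌋ + ⌊8790/170⌋ = 4395 + 1758 + 517 − 879 − 258 − 103 + 51 = 5481

5481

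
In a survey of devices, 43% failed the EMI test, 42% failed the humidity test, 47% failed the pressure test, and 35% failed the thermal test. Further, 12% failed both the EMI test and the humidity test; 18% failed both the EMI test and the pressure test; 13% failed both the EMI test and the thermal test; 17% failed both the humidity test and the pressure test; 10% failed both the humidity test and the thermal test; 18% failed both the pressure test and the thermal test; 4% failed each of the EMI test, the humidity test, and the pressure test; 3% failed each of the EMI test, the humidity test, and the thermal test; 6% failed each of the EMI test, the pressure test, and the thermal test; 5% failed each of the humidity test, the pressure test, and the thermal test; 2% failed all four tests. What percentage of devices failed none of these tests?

5%

Using inclusion–exclusion:
P(union) = 43 + 42 + 47 + 35 − 12 − 18 − 13 − 17 − 10 − 18 + 4 + 3 + 6 + 5 − 2 = 95%
P(none) = 100% − 95% = 5%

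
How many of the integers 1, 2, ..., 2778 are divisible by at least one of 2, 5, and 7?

By inclusion–exclusion:
⌊2778/2⌋ + ⌊2778/5⌋ + ⌊2778/7⌋ − ⌊2778/10⌋ − ⌊2778/14⌋ − ⌊2778/35⌋ + ⌊2778/70⌋ = 1389 + 555 + 396 − 277 − 198 − 79 + 39 = 1825

1825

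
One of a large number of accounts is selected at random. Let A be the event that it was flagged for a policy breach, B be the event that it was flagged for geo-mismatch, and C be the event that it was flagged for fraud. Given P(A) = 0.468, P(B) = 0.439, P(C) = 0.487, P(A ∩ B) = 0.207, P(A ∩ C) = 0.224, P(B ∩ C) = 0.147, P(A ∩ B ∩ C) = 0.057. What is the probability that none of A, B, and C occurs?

0.127

Using inclusion–exclusion:
P(A ∪ B ∪ C) = 0.468 + 0.439 + 0.487 − 0.207 − 0.224 − 0.147 + 0.057 = 0.873
P(none) = 1 − 0.873 = 0.127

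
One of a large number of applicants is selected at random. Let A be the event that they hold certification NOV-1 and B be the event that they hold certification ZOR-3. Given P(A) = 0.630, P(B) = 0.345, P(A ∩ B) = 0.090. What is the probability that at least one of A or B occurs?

0.885

By inclusion-exclusion,
P(A ∪ B) = 0.630 + 0.345 − 0.090 = 0.885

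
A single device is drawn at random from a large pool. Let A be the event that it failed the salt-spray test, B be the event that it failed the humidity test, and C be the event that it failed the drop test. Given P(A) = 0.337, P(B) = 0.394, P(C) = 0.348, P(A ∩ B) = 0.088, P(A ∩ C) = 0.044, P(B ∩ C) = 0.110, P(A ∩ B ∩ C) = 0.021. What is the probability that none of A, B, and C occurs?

0.142

Inclusion–exclusion gives
P(A ∪ B ∪ C) = 0.337 + 0.394 + 0.348 − 0.088 − 0.044 − 0.110 + 0.021 = 0.858
P(none) = 1 − 0.858 = 0.142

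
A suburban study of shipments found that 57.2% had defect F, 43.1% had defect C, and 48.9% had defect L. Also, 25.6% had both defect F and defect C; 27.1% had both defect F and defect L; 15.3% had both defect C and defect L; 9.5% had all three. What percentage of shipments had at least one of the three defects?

90.7%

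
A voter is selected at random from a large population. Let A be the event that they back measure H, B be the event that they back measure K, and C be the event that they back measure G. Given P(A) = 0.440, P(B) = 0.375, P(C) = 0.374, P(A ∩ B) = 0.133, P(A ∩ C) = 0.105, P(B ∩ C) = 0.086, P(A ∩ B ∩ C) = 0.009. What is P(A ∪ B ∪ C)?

P(A ∪ B ∪ C) = 0.440 + 0.375 + 0.374 − 0.133 − 0.105 − 0.086 + 0.009 = 0.874

0.874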